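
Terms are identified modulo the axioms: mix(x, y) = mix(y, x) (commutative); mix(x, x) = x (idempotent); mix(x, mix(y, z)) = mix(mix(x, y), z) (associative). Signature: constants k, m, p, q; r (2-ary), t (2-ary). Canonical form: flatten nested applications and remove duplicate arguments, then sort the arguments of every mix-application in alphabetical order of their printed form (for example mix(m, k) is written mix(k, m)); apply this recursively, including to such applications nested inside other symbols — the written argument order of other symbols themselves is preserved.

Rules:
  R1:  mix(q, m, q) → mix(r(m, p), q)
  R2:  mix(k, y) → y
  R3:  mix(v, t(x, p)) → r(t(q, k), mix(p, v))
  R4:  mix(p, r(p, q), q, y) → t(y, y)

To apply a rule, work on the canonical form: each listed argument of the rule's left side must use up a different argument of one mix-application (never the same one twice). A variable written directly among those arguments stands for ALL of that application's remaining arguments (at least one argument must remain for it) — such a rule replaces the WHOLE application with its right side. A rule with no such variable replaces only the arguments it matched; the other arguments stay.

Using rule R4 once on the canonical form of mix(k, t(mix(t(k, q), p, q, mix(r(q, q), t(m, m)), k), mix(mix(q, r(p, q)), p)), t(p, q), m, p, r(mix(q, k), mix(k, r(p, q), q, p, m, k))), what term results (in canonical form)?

Answer: mix(k, m, p, r(mix(k, q), t(mix(k, m), mix(k, m))), t(mix(k, p, q, r(q, q), t(k, q), t(m, m)), mix(p, q, r(p, q))), t(p, q))

Derivation:
Canonical form:  mix(k, m, p, r(mix(k, q), mix(k, m, p, q, r(p, q))), t(mix(k, p, q, r(q, q), t(k, q), t(m, m)), mix(p, q, r(p, q))), t(p, q))
Apply R4:  consuming p, q, r(p, q);  y := mix(k, m)
Every leftover argument binds to the variable; the entire application is replaced.
Giving:  mix(k, m, p, r(mix(k, q), t(mix(k, m), mix(k, m))), t(mix(k, p, q, r(q, q), t(k, q), t(m, m)), mix(p, q, r(p, q))), t(p, q))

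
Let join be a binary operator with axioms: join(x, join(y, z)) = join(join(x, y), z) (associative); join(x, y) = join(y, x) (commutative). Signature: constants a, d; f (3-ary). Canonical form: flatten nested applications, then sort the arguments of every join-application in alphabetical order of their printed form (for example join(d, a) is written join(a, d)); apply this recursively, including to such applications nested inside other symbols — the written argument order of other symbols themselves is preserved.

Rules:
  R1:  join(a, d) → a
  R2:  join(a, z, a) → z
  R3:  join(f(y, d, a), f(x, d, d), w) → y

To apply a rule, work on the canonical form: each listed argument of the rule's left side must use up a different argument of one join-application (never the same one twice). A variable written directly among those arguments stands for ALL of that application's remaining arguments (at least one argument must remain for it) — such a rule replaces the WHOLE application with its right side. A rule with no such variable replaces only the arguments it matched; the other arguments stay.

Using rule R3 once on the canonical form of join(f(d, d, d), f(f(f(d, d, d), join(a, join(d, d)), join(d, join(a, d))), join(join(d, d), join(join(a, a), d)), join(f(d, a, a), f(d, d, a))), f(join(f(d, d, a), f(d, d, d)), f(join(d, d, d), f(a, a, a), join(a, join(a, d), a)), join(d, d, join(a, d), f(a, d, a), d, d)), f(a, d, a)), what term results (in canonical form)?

Canonical form:  join(f(a, d, a), f(d, d, d), f(f(f(d, d, d), join(a, d, d), join(a, d, d)), join(a, a, d, d, d), join(f(d, a, a), f(d, d, a))), f(join(f(d, d, a), f(d, d, d)), f(join(d, d, d), f(a, a, a), join(a, a, a, d)), join(a, d, d, d, d, d, f(a, d, a))))
R3 matches:  uses f(a, d, a), f(d, d, d);  w := join(f(f(f(d, d, d), join(a, d, d), join(a, d, d)), join(a, a, d, d, d), join(f(d, a, a), f(d, d, a))), f(join(f(d, d, a), f(d, d, d)), f(join(d, d, d), f(a, a, a), join(a, a, a, d)), join(a, d, d, d, d, d, f(a, d, a)))), x := d, y := a
The extension variable absorbs all remaining arguments, so the whole application is rewritten.
New term:  a

Answer: a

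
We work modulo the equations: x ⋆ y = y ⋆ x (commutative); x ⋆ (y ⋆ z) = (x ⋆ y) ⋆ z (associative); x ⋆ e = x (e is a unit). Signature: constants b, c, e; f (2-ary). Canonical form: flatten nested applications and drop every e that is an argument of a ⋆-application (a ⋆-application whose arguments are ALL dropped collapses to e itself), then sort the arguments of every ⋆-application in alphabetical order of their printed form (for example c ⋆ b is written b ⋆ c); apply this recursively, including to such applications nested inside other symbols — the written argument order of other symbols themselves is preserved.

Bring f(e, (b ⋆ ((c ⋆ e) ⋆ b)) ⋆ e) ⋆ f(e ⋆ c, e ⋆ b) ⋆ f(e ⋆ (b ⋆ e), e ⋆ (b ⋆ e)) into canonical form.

Answer: f(b, b) ⋆ f(c, b) ⋆ f(e, b ⋆ b ⋆ c)

Derivation:
Simplify inside:  f(e, (b ⋆ ((c ⋆ e) ⋆ b)) ⋆ e)  →  f(e, b ⋆ b ⋆ c)
Canonicalize subterm:  f(e ⋆ c, e ⋆ b)  →  f(c, b)
Canonicalize subterm:  f(e ⋆ (b ⋆ e), e ⋆ (b ⋆ e))  →  f(b, b)
Order the arguments:  f(b, b) ⋆ f(c, b) ⋆ f(e, b ⋆ b ⋆ c)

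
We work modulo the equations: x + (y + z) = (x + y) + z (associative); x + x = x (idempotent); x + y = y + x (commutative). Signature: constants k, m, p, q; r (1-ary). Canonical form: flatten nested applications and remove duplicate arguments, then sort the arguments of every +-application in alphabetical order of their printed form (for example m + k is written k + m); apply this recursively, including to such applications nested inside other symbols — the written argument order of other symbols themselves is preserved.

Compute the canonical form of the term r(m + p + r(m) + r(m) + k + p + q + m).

Answer: r(k + m + p + q + r(m))

Derivation:
Work inside:  m + p + r(m) + r(m) + k + p + q + m
Deduplicate:  drop duplicate r(m), p, m
Sort:  k + m + p + q + r(m)
Put back:  r(k + m + p + q + r(m))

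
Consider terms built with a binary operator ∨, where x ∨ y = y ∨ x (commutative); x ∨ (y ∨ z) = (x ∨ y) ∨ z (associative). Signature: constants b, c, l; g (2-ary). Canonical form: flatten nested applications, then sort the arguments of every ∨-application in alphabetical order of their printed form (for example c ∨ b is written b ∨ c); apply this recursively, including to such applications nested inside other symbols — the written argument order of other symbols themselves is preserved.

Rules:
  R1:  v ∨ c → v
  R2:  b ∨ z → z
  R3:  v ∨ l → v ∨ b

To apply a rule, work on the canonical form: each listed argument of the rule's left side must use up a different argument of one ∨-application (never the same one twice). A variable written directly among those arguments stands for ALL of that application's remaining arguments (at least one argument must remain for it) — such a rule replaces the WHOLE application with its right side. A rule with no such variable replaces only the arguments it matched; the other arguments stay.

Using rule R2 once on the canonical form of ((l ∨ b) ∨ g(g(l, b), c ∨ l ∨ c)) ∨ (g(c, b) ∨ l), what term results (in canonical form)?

Answer: g(c, b) ∨ g(g(l, b), c ∨ c ∨ l) ∨ l ∨ l

Derivation:
Canonical form:  b ∨ g(c, b) ∨ g(g(l, b), c ∨ c ∨ l) ∨ l ∨ l
Match R2:  consume b;  z := g(c, b) ∨ g(g(l, b), c ∨ c ∨ l) ∨ l ∨ l
The variable takes the whole remainder — replace the entire application.
New term:  g(c, b) ∨ g(g(l, b), c ∨ c ∨ l) ∨ l ∨ l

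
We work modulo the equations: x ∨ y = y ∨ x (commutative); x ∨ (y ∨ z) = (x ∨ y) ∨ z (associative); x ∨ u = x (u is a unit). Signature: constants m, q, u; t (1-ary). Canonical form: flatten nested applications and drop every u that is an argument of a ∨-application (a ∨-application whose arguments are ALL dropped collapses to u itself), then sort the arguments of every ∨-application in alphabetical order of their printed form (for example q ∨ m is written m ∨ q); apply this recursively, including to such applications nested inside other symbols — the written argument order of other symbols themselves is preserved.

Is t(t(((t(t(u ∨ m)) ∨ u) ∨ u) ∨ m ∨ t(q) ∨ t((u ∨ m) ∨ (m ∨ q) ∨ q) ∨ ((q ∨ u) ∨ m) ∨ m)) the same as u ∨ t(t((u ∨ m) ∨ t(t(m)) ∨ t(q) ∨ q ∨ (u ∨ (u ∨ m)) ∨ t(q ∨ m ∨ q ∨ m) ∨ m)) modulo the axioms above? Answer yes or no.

Left:  t(t(((t(t(u ∨ m)) ∨ u) ∨ u) ∨ m ∨ t(q) ∨ t((u ∨ m) ∨ (m ∨ q) ∨ q) ∨ ((q ∨ u) ∨ m) ∨ m))
  Work inside:  ((t(t(u ∨ m)) ∨ u) ∨ u) ∨ m ∨ t(q) ∨ t((u ∨ m) ∨ (m ∨ q) ∨ q) ∨ ((q ∨ u) ∨ m) ∨ m
  Un-nest:  t(t(u ∨ m)) ∨ u ∨ u ∨ m ∨ t(q) ∨ t((u ∨ m) ∨ (m ∨ q) ∨ q) ∨ q ∨ u ∨ m ∨ m
  Inside:  t(t(u ∨ m))  →  t(t(m))
  Simplify inside:  t((u ∨ m) ∨ (m ∨ q) ∨ q)  →  t(m ∨ m ∨ q ∨ q)
  Unit:  drop u (×3)
  Sort arguments:  m ∨ m ∨ m ∨ q ∨ t(m ∨ m ∨ q ∨ q) ∨ t(q) ∨ t(t(m))
  Rebuild:  t(t(m ∨ m ∨ m ∨ q ∨ t(m ∨ m ∨ q ∨ q) ∨ t(q) ∨ t(t(m))))
Right:  u ∨ t(t((u ∨ m) ∨ t(t(m)) ∨ t(q) ∨ q ∨ (u ∨ (u ∨ m)) ∨ t(q ∨ m ∨ q ∨ m) ∨ m))
  Canonicalize subterm:  t(t((u ∨ m) ∨ t(t(m)) ∨ t(q) ∨ q ∨ (u ∨ (u ∨ m)) ∨ t(q ∨ m ∨ q ∨ m) ∨ m))  →  t(t(m ∨ m ∨ m ∨ q ∨ t(m ∨ m ∨ q ∨ q) ∨ t(q) ∨ t(t(m))))
  Units out:  drop u
  Sort arguments:  t(t(m ∨ m ∨ m ∨ q ∨ t(m ∨ m ∨ q ∨ q) ∨ t(q) ∨ t(t(m))))

Answer: yes — both canonical forms are t(t(m ∨ m ∨ m ∨ q ∨ t(m ∨ m ∨ q ∨ q) ∨ t(q) ∨ t(t(m))))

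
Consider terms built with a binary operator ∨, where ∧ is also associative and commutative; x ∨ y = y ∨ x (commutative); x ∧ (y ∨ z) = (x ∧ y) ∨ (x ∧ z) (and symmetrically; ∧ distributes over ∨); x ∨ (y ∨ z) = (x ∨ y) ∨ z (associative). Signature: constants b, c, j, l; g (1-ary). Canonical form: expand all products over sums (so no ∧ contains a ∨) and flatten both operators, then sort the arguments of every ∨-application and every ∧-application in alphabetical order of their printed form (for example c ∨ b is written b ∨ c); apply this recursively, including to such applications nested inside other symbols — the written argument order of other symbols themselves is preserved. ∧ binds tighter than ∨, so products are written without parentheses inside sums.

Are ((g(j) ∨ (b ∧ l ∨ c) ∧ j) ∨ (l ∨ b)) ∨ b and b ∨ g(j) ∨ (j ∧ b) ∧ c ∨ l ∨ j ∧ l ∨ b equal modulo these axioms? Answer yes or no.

Answer: no — b ∨ b ∨ b ∧ j ∧ l ∨ c ∧ j ∨ g(j) ∨ l vs b ∨ b ∨ b ∧ c ∧ j ∨ g(j) ∨ j ∧ l ∨ l

Derivation:
Left:  ((g(j) ∨ (b ∧ l ∨ c) ∧ j) ∨ (l ∨ b)) ∨ b
  Expand products over sums:  g(j) ∨ b ∧ j ∧ l ∨ c ∧ j ∨ l ∨ b ∨ b
  Order the arguments:  b ∨ b ∨ b ∧ j ∧ l ∨ c ∧ j ∨ g(j) ∨ l
Right:  b ∨ g(j) ∨ (j ∧ b) ∧ c ∨ l ∨ j ∧ l ∨ b
  Merge nested applications:  b ∨ g(j) ∨ b ∧ c ∧ j ∨ l ∨ j ∧ l ∨ b
  Sort arguments:  b ∨ b ∨ b ∧ c ∧ j ∨ g(j) ∨ j ∧ l ∨ l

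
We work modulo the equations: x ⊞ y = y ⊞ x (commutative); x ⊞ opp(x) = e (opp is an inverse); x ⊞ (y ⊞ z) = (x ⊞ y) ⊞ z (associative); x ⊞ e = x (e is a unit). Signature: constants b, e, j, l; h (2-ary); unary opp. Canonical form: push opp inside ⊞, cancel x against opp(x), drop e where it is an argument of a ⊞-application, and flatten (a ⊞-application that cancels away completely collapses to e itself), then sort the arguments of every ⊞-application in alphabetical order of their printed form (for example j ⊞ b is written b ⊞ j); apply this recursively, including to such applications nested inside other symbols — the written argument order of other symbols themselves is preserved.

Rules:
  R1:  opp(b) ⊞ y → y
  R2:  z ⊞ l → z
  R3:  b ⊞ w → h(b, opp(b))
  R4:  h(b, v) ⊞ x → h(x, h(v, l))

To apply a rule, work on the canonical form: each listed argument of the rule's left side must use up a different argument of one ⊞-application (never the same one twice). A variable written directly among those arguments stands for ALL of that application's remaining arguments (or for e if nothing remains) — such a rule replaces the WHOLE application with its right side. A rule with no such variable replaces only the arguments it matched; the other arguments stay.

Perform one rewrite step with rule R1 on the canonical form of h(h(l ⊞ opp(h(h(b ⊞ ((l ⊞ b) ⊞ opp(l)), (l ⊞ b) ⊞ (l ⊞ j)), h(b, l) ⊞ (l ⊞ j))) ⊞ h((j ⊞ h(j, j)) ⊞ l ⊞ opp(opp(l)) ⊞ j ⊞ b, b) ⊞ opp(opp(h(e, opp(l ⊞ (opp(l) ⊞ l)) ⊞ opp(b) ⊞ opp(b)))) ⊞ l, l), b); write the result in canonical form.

Canonical form:  h(h(h(b ⊞ h(j, j) ⊞ j ⊞ j ⊞ l ⊞ l, b) ⊞ h(e, opp(b) ⊞ opp(b) ⊞ opp(l)) ⊞ l ⊞ l ⊞ opp(h(h(b ⊞ b, b ⊞ j ⊞ l ⊞ l), h(b, l) ⊞ j ⊞ l)), l), b)
R1 matches:  uses opp(b);  y := opp(b) ⊞ opp(l)
The extension variable absorbs all remaining arguments, so the whole application is rewritten.
New term:  h(h(h(b ⊞ h(j, j) ⊞ j ⊞ j ⊞ l ⊞ l, b) ⊞ h(e, opp(b) ⊞ opp(l)) ⊞ l ⊞ l ⊞ opp(h(h(b ⊞ b, b ⊞ j ⊞ l ⊞ l), h(b, l) ⊞ j ⊞ l)), l), b)

Answer: h(h(h(b ⊞ h(j, j) ⊞ j ⊞ j ⊞ l ⊞ l, b) ⊞ h(e, opp(b) ⊞ opp(l)) ⊞ l ⊞ l ⊞ opp(h(h(b ⊞ b, b ⊞ j ⊞ l ⊞ l), h(b, l) ⊞ j ⊞ l)), l), b)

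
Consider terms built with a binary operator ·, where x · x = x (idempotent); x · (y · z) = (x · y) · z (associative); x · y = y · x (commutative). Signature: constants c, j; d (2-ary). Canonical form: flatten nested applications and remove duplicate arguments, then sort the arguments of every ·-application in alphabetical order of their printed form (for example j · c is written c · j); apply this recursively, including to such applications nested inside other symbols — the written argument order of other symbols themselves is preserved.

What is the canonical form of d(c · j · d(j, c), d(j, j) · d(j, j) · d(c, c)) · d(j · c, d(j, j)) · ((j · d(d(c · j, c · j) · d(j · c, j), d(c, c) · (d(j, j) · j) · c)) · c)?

Merge nested applications:  d(c · j · d(j, c), d(j, j) · d(j, j) · d(c, c)) · d(j · c, d(j, j)) · j · d(d(c · j, c · j) · d(j · c, j), d(c, c) · (d(j, j) · j) · c) · c
Canonicalize subterm:  d(c · j · d(j, c), d(j, j) · d(j, j) · d(c, c))  →  d(c · d(j, c) · j, d(c, c) · d(j, j))
Canonicalize subterm:  d(j · c, d(j, j))  →  d(c · j, d(j, j))
Canonicalize subterm:  d(d(c · j, c · j) · d(j · c, j), d(c, c) · (d(j, j) · j) · c)  →  d(d(c · j, c · j) · d(c · j, j), c · d(c, c) · d(j, j) · j)
Sort arguments:  c · d(c · d(j, c) · j, d(c, c) · d(j, j)) · d(c · j, d(j, j)) · d(d(c · j, c · j) · d(c · j, j), c · d(c, c) · d(j, j) · j) · j

Answer: c · d(c · d(j, c) · j, d(c, c) · d(j, j)) · d(c · j, d(j, j)) · d(d(c · j, c · j) · d(c · j, j), c · d(c, c) · d(j, j) · j) · j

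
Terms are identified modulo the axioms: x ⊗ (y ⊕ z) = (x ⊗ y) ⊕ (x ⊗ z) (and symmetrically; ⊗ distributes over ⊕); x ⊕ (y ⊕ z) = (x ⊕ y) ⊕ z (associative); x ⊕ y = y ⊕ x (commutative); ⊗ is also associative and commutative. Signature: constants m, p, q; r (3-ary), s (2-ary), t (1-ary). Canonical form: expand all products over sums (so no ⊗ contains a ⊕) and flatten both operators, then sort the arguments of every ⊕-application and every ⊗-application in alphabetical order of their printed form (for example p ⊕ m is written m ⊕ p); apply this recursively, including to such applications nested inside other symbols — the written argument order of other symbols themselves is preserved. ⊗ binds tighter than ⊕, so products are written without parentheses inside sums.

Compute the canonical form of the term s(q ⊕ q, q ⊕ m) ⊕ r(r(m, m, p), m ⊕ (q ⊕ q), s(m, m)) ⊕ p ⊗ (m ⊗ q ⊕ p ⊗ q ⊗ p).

Expand products over sums:  s(q ⊕ q, m ⊕ q) ⊕ r(r(m, m, p), m ⊕ q ⊕ q, s(m, m)) ⊕ m ⊗ p ⊗ q ⊕ p ⊗ p ⊗ p ⊗ q
Order the arguments:  m ⊗ p ⊗ q ⊕ p ⊗ p ⊗ p ⊗ q ⊕ r(r(m, m, p), m ⊕ q ⊕ q, s(m, m)) ⊕ s(q ⊕ q, m ⊕ q)

Answer: m ⊗ p ⊗ q ⊕ p ⊗ p ⊗ p ⊗ q ⊕ r(r(m, m, p), m ⊕ q ⊕ q, s(m, m)) ⊕ s(q ⊕ q, m ⊕ q)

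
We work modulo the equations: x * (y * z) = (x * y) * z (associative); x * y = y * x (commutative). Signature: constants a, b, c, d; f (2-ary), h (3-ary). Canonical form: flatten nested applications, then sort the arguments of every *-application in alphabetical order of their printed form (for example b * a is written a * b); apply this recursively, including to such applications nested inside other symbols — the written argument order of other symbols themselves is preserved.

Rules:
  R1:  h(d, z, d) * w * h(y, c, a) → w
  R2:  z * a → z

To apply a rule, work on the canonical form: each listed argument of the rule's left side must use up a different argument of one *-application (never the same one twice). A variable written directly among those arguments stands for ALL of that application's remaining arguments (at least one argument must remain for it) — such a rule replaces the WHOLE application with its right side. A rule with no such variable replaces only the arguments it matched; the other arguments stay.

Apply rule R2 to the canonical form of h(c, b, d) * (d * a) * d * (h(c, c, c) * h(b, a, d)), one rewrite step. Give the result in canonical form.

Canonical form:  a * d * d * h(b, a, d) * h(c, b, d) * h(c, c, c)
R2 matches:  uses a;  z := d * d * h(b, a, d) * h(c, b, d) * h(c, c, c)
The extension variable absorbs all remaining arguments, so the whole application is rewritten.
Result:  d * d * h(b, a, d) * h(c, b, d) * h(c, c, c)

Answer: d * d * h(b, a, d) * h(c, b, d) * h(c, c, c)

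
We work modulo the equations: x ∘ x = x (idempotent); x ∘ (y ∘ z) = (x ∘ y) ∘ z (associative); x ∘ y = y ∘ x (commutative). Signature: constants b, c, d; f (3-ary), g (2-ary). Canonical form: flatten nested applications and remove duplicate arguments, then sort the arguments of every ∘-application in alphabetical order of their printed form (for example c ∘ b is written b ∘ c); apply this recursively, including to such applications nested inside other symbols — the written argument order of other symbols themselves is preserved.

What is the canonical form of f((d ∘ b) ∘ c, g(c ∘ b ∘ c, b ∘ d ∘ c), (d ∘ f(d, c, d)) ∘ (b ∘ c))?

Answer: f(b ∘ c ∘ d, g(b ∘ c, b ∘ c ∘ d), b ∘ c ∘ d ∘ f(d, c, d))

Derivation:
Work inside:  (d ∘ f(d, c, d)) ∘ (b ∘ c)
Un-nest:  d ∘ f(d, c, d) ∘ b ∘ c
Order the arguments:  b ∘ c ∘ d ∘ f(d, c, d)
Rebuild:  f(b ∘ c ∘ d, g(b ∘ c, b ∘ c ∘ d), b ∘ c ∘ d ∘ f(d, c, d))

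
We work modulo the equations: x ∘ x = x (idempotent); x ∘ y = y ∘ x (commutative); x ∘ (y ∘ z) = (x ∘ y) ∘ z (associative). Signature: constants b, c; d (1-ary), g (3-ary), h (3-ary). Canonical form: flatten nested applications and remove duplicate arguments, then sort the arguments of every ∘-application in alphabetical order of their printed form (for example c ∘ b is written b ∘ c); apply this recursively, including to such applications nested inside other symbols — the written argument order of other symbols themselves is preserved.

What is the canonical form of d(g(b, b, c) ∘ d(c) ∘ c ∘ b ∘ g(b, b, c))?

Answer: d(b ∘ c ∘ d(c) ∘ g(b, b, c))

Derivation:
Focus inside:  g(b, b, c) ∘ d(c) ∘ c ∘ b ∘ g(b, b, c)
Deduplicate:  drop duplicate g(b, b, c)
Sort:  b ∘ c ∘ d(c) ∘ g(b, b, c)
Put back:  d(b ∘ c ∘ d(c) ∘ g(b, b, c))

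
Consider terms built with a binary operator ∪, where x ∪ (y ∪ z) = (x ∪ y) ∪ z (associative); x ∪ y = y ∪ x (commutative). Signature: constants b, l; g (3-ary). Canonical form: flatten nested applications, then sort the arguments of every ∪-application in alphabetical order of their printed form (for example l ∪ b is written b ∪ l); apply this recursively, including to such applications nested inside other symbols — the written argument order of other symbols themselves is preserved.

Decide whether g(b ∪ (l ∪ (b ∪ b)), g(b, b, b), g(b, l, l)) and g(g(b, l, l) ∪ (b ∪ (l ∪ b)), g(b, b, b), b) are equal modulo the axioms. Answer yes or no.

Answer: no — g(b ∪ b ∪ b ∪ l, g(b, b, b), g(b, l, l)) vs g(b ∪ b ∪ g(b, l, l) ∪ l, g(b, b, b), b)

Derivation:
Left:  g(b ∪ (l ∪ (b ∪ b)), g(b, b, b), g(b, l, l))
  Work inside:  b ∪ (l ∪ (b ∪ b))
  Merge nested applications:  b ∪ l ∪ b ∪ b
  Sort:  b ∪ b ∪ b ∪ l
  Rebuild:  g(b ∪ b ∪ b ∪ l, g(b, b, b), g(b, l, l))
Right:  g(g(b, l, l) ∪ (b ∪ (l ∪ b)), g(b, b, b), b)
  Work inside:  g(b, l, l) ∪ (b ∪ (l ∪ b))
  Flatten:  g(b, l, l) ∪ b ∪ l ∪ b
  Order the arguments:  b ∪ b ∪ g(b, l, l) ∪ l
  Rebuild:  g(b ∪ b ∪ g(b, l, l) ∪ l, g(b, b, b), b)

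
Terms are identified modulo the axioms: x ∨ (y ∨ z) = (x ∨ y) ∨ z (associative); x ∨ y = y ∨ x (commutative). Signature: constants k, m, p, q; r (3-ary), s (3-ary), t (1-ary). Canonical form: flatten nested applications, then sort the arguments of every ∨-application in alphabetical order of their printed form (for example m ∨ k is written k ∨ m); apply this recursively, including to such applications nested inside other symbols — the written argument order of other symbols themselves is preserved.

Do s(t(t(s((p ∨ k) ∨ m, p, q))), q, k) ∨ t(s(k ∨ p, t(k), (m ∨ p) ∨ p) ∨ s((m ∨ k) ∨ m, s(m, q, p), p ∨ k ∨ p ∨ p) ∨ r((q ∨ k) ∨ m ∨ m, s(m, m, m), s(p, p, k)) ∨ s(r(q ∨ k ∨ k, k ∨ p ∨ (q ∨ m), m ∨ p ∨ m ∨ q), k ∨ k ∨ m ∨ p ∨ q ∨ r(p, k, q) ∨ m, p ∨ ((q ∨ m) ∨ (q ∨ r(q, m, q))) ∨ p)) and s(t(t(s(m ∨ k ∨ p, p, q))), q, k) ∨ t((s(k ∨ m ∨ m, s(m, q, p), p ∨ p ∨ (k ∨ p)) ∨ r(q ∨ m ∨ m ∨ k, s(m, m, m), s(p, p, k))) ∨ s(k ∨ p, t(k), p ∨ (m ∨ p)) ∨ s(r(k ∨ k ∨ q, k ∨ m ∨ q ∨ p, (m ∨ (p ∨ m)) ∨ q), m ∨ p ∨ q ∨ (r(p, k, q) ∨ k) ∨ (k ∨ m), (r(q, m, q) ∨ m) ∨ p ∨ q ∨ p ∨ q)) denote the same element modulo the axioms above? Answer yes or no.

Answer: yes — both canonical forms are s(t(t(s(k ∨ m ∨ p, p, q))), q, k) ∨ t(r(k ∨ m ∨ m ∨ q, s(m, m, m), s(p, p, k)) ∨ s(k ∨ m ∨ m, s(m, q, p), k ∨ p ∨ p ∨ p) ∨ s(k ∨ p, t(k), m ∨ p ∨ p) ∨ s(r(k ∨ k ∨ q, k ∨ m ∨ p ∨ q, m ∨ m ∨ p ∨ q), k ∨ k ∨ m ∨ m ∨ p ∨ q ∨ r(p, k, q), m ∨ p ∨ p ∨ q ∨ q ∨ r(q, m, q)))

Derivation:
Left:  s(t(t(s((p ∨ k) ∨ m, p, q))), q, k) ∨ t(s(k ∨ p, t(k), (m ∨ p) ∨ p) ∨ s((m ∨ k) ∨ m, s(m, q, p), p ∨ k ∨ p ∨ p) ∨ r((q ∨ k) ∨ m ∨ m, s(m, m, m), s(p, p, k)) ∨ s(r(q ∨ k ∨ k, k ∨ p ∨ (q ∨ m), m ∨ p ∨ m ∨ q), k ∨ k ∨ m ∨ p ∨ q ∨ r(p, k, q) ∨ m, p ∨ ((q ∨ m) ∨ (q ∨ r(q, m, q))) ∨ p))
  Simplify inside:  s(t(t(s((p ∨ k) ∨ m, p, q))), q, k)  →  s(t(t(s(k ∨ m ∨ p, p, q))), q, k)
  Inside:  t(s(k ∨ p, t(k), (m ∨ p) ∨ p) ∨ s((m ∨ k) ∨ m, s(m, q, p), p ∨ k ∨ p ∨ p) ∨ r((q ∨ k) ∨ m ∨ m, s(m, m, m), s(p, p, k)) ∨ s(r(q ∨ k ∨ k, k ∨ p ∨ (q ∨ m), m ∨ p ∨ m ∨ q), k ∨ k ∨ m ∨ p ∨ q ∨ r(p, k, q) ∨ m, p ∨ ((q ∨ m) ∨ (q ∨ r(q, m, q))) ∨ p))  →  t(r(k ∨ m ∨ m ∨ q, s(m, m, m), s(p, p, k)) ∨ s(k ∨ m ∨ m, s(m, q, p), k ∨ p ∨ p ∨ p) ∨ s(k ∨ p, t(k), m ∨ p ∨ p) ∨ s(r(k ∨ k ∨ q, k ∨ m ∨ p ∨ q, m ∨ m ∨ p ∨ q), k ∨ k ∨ m ∨ m ∨ p ∨ q ∨ r(p, k, q), m ∨ p ∨ p ∨ q ∨ q ∨ r(q, m, q)))
  Order the arguments:  s(t(t(s(k ∨ m ∨ p, p, q))), q, k) ∨ t(r(k ∨ m ∨ m ∨ q, s(m, m, m), s(p, p, k)) ∨ s(k ∨ m ∨ m, s(m, q, p), k ∨ p ∨ p ∨ p) ∨ s(k ∨ p, t(k), m ∨ p ∨ p) ∨ s(r(k ∨ k ∨ q, k ∨ m ∨ p ∨ q, m ∨ m ∨ p ∨ q), k ∨ k ∨ m ∨ m ∨ p ∨ q ∨ r(p, k, q), m ∨ p ∨ p ∨ q ∨ q ∨ r(q, m, q)))
Right:  s(t(t(s(m ∨ k ∨ p, p, q))), q, k) ∨ t((s(k ∨ m ∨ m, s(m, q, p), p ∨ p ∨ (k ∨ p)) ∨ r(q ∨ m ∨ m ∨ k, s(m, m, m), s(p, p, k))) ∨ s(k ∨ p, t(k), p ∨ (m ∨ p)) ∨ s(r(k ∨ k ∨ q, k ∨ m ∨ q ∨ p, (m ∨ (p ∨ m)) ∨ q), m ∨ p ∨ q ∨ (r(p, k, q) ∨ k) ∨ (k ∨ m), (r(q, m, q) ∨ m) ∨ p ∨ q ∨ p ∨ q))
  Simplify inside:  s(t(t(s(m ∨ k ∨ p, p, q))), q, k)  →  s(t(t(s(k ∨ m ∨ p, p, q))), q, k)
  Inside:  t((s(k ∨ m ∨ m, s(m, q, p), p ∨ p ∨ (k ∨ p)) ∨ r(q ∨ m ∨ m ∨ k, s(m, m, m), s(p, p, k))) ∨ s(k ∨ p, t(k), p ∨ (m ∨ p)) ∨ s(r(k ∨ k ∨ q, k ∨ m ∨ q ∨ p, (m ∨ (p ∨ m)) ∨ q), m ∨ p ∨ q ∨ (r(p, k, q) ∨ k) ∨ (k ∨ m), (r(q, m, q) ∨ m) ∨ p ∨ q ∨ p ∨ q))  →  t(r(k ∨ m ∨ m ∨ q, s(m, m, m), s(p, p, k)) ∨ s(k ∨ m ∨ m, s(m, q, p), k ∨ p ∨ p ∨ p) ∨ s(k ∨ p, t(k), m ∨ p ∨ p) ∨ s(r(k ∨ k ∨ q, k ∨ m ∨ p ∨ q, m ∨ m ∨ p ∨ q), k ∨ k ∨ m ∨ m ∨ p ∨ q ∨ r(p, k, q), m ∨ p ∨ p ∨ q ∨ q ∨ r(q, m, q)))
  Sort arguments:  s(t(t(s(k ∨ m ∨ p, p, q))), q, k) ∨ t(r(k ∨ m ∨ m ∨ q, s(m, m, m), s(p, p, k)) ∨ s(k ∨ m ∨ m, s(m, q, p), k ∨ p ∨ p ∨ p) ∨ s(k ∨ p, t(k), m ∨ p ∨ p) ∨ s(r(k ∨ k ∨ q, k ∨ m ∨ p ∨ q, m ∨ m ∨ p ∨ q), k ∨ k ∨ m ∨ m ∨ p ∨ q ∨ r(p, k, q), m ∨ p ∨ p ∨ q ∨ q ∨ r(q, m, q)))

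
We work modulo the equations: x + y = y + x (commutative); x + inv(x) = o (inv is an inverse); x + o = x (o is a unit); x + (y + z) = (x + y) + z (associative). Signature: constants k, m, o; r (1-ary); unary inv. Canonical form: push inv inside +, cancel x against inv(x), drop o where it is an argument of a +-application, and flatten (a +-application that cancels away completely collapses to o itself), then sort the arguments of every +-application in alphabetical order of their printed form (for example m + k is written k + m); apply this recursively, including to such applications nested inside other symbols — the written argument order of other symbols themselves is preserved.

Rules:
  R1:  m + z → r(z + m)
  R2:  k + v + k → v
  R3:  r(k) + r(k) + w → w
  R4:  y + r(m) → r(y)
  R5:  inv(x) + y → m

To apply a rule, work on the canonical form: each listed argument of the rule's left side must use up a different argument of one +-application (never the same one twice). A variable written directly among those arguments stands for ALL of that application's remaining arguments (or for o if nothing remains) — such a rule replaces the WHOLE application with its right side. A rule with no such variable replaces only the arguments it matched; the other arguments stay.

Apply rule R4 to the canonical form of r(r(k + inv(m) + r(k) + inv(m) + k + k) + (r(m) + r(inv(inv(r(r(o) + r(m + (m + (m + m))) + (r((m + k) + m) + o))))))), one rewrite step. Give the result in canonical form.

Canonical form:  r(r(inv(m) + inv(m) + k + k + k + r(k)) + r(m) + r(r(r(k + m + m) + r(m + m + m + m) + r(o))))
Match R4:  consume r(m);  y := r(inv(m) + inv(m) + k + k + k + r(k)) + r(r(r(k + m + m) + r(m + m + m + m) + r(o)))
The extension variable absorbs all remaining arguments, so the whole application is rewritten.
Result:  r(r(r(inv(m) + inv(m) + k + k + k + r(k)) + r(r(r(k + m + m) + r(m + m + m + m) + r(o)))))

Answer: r(r(r(inv(m) + inv(m) + k + k + k + r(k)) + r(r(r(k + m + m) + r(m + m + m + m) + r(o)))))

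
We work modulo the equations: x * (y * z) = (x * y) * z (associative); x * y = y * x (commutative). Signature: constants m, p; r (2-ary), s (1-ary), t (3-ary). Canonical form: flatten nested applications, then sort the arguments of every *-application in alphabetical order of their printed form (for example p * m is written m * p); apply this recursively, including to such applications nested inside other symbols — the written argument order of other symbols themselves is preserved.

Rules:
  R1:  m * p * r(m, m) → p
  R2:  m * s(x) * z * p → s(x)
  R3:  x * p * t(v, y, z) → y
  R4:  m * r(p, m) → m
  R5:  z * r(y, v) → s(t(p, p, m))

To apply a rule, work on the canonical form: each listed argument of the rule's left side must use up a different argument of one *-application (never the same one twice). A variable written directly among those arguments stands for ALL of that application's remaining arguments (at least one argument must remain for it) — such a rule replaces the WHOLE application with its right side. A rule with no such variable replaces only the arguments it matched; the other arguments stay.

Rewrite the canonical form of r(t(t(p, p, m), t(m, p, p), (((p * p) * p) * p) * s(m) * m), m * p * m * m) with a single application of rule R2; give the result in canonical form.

Answer: r(t(t(p, p, m), t(m, p, p), s(m)), m * m * m * p)

Derivation:
Canonical form:  r(t(t(p, p, m), t(m, p, p), m * p * p * p * p * s(m)), m * m * m * p)
R2 matches:  uses m, p, s(m);  x := m, z := p * p * p
The extension variable absorbs all remaining arguments, so the whole application is rewritten.
Giving:  r(t(t(p, p, m), t(m, p, p), s(m)), m * m * m * p)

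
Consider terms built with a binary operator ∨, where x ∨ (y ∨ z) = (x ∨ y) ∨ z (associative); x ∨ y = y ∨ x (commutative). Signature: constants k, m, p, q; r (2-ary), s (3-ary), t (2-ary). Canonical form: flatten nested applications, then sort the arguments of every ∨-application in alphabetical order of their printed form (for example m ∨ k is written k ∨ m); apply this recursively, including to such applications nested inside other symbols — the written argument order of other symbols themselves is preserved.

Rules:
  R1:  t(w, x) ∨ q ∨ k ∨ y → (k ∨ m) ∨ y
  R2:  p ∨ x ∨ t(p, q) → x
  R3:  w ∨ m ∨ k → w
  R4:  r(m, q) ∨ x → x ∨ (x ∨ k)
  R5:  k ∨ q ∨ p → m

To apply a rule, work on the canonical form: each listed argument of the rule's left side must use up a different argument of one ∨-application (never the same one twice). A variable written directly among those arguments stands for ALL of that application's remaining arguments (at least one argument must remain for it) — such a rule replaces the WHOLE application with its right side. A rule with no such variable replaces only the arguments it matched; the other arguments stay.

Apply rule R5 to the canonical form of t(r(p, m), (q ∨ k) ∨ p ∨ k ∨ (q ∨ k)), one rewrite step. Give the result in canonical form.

Answer: t(r(p, m), k ∨ k ∨ m ∨ q)

Derivation:
Canonical form:  t(r(p, m), k ∨ k ∨ k ∨ p ∨ q ∨ q)
Apply R5:  consuming k, p, q
Result:  t(r(p, m), k ∨ k ∨ m ∨ q)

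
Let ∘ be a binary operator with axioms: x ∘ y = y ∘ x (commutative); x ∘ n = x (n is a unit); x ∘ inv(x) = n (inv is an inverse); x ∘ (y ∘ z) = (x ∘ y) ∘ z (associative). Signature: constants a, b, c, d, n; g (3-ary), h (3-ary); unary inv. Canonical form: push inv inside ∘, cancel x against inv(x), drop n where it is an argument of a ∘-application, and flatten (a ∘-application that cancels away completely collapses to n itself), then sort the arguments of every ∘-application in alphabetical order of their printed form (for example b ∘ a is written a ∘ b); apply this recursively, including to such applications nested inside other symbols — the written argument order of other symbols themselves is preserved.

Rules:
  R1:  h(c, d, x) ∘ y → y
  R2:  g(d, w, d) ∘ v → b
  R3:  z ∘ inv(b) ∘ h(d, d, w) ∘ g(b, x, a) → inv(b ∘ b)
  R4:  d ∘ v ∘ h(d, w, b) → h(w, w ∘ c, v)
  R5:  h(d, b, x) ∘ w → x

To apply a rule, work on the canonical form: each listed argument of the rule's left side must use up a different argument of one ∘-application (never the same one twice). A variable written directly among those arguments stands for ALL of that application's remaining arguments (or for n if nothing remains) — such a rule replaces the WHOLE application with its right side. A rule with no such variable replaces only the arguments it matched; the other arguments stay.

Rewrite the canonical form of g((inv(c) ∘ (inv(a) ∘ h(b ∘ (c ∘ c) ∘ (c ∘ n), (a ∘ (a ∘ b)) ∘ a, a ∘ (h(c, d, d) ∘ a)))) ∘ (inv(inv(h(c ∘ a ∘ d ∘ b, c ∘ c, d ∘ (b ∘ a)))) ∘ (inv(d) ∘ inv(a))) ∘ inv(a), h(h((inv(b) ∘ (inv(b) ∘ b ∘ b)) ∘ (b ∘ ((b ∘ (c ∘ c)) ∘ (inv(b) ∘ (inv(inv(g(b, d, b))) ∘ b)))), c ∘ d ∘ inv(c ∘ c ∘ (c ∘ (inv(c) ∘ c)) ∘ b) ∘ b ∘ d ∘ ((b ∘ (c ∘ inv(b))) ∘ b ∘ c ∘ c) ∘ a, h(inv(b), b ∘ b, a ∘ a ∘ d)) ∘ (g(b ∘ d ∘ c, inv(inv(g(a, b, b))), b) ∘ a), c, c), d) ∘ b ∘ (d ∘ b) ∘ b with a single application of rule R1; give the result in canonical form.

Answer: b ∘ b ∘ b ∘ d ∘ g(h(a ∘ b ∘ c ∘ d, c ∘ c, a ∘ b ∘ d) ∘ h(b ∘ c ∘ c ∘ c, a ∘ a ∘ a ∘ b, a ∘ a) ∘ inv(a) ∘ inv(a) ∘ inv(a) ∘ inv(c) ∘ inv(d), h(a ∘ g(b ∘ c ∘ d, g(a, b, b), b) ∘ h(b ∘ b ∘ c ∘ c ∘ g(b, d, b), a ∘ b ∘ c ∘ d ∘ d, h(inv(b), b ∘ b, a ∘ a ∘ d)), c, c), d)

Derivation:
Canonical form:  b ∘ b ∘ b ∘ d ∘ g(h(a ∘ b ∘ c ∘ d, c ∘ c, a ∘ b ∘ d) ∘ h(b ∘ c ∘ c ∘ c, a ∘ a ∘ a ∘ b, a ∘ a ∘ h(c, d, d)) ∘ inv(a) ∘ inv(a) ∘ inv(a) ∘ inv(c) ∘ inv(d), h(a ∘ g(b ∘ c ∘ d, g(a, b, b), b) ∘ h(b ∘ b ∘ c ∘ c ∘ g(b, d, b), a ∘ b ∘ c ∘ d ∘ d, h(inv(b), b ∘ b, a ∘ a ∘ d)), c, c), d)
Apply R1:  consuming h(c, d, d);  x := d, y := a ∘ a
Every leftover argument binds to the variable; the entire application is replaced.
New term:  b ∘ b ∘ b ∘ d ∘ g(h(a ∘ b ∘ c ∘ d, c ∘ c, a ∘ b ∘ d) ∘ h(b ∘ c ∘ c ∘ c, a ∘ a ∘ a ∘ b, a ∘ a) ∘ inv(a) ∘ inv(a) ∘ inv(a) ∘ inv(c) ∘ inv(d), h(a ∘ g(b ∘ c ∘ d, g(a, b, b), b) ∘ h(b ∘ b ∘ c ∘ c ∘ g(b, d, b), a ∘ b ∘ c ∘ d ∘ d, h(inv(b), b ∘ b, a ∘ a ∘ d)), c, c), d)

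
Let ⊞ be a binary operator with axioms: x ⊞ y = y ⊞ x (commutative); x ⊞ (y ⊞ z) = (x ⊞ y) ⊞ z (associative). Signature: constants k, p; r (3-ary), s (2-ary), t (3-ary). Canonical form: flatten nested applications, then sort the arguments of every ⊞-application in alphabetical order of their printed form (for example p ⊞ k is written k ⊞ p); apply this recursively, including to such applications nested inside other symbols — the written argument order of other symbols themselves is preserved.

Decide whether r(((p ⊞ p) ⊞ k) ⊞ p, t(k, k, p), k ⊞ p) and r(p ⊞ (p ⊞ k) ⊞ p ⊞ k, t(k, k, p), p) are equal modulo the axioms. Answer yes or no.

Left:  r(((p ⊞ p) ⊞ k) ⊞ p, t(k, k, p), k ⊞ p)
  Work inside:  ((p ⊞ p) ⊞ k) ⊞ p
  Merge nested applications:  p ⊞ p ⊞ k ⊞ p
  Sort arguments:  k ⊞ p ⊞ p ⊞ p
  Put back:  r(k ⊞ p ⊞ p ⊞ p, t(k, k, p), k ⊞ p)
Right:  r(p ⊞ (p ⊞ k) ⊞ p ⊞ k, t(k, k, p), p)
  Descend into:  p ⊞ (p ⊞ k) ⊞ p ⊞ k
  Flatten:  p ⊞ p ⊞ k ⊞ p ⊞ k
  Sort arguments:  k ⊞ k ⊞ p ⊞ p ⊞ p
  Put back:  r(k ⊞ k ⊞ p ⊞ p ⊞ p, t(k, k, p), p)

Answer: no — r(k ⊞ p ⊞ p ⊞ p, t(k, k, p), k ⊞ p) vs r(k ⊞ k ⊞ p ⊞ p ⊞ p, t(k, k, p), p)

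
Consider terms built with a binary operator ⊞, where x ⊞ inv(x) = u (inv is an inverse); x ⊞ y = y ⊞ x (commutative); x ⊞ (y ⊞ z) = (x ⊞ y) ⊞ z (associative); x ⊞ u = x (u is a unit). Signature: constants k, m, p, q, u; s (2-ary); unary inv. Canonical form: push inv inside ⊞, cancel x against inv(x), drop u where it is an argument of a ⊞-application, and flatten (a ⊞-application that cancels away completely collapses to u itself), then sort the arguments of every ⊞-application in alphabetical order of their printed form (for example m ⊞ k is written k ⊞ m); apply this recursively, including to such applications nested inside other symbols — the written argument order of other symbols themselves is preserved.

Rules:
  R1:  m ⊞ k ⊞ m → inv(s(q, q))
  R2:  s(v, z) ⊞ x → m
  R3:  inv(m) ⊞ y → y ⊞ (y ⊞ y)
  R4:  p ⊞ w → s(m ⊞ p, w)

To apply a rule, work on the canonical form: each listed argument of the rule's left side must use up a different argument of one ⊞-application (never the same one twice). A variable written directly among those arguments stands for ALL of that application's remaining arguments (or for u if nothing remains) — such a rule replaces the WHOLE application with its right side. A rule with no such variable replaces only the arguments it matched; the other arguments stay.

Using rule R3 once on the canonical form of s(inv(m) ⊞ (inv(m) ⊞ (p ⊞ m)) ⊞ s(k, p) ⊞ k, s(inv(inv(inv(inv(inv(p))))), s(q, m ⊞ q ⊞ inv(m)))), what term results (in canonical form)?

Canonical form:  s(inv(m) ⊞ k ⊞ p ⊞ s(k, p), s(inv(p), s(q, q)))
R3 matches:  uses inv(m);  y := k ⊞ p ⊞ s(k, p)
Every leftover argument binds to the variable; the entire application is replaced.
Result:  s(k ⊞ k ⊞ k ⊞ p ⊞ p ⊞ p ⊞ s(k, p) ⊞ s(k, p) ⊞ s(k, p), s(inv(p), s(q, q)))

Answer: s(k ⊞ k ⊞ k ⊞ p ⊞ p ⊞ p ⊞ s(k, p) ⊞ s(k, p) ⊞ s(k, p), s(inv(p), s(q, q)))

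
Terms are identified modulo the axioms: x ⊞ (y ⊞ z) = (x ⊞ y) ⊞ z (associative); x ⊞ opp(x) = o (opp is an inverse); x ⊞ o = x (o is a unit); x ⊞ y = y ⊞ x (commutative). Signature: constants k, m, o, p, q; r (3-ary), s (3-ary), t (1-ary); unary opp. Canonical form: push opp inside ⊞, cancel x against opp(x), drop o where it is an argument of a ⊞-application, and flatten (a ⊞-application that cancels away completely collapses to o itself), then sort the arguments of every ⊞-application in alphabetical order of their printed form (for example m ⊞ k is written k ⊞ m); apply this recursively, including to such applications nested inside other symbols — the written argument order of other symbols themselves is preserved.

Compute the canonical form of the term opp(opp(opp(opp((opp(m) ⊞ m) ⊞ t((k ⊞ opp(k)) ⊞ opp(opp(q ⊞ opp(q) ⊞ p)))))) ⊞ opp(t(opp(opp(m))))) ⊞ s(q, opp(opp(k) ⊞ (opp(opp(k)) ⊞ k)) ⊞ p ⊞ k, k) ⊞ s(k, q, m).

Push opp inside:  distribute opp over ⊞ and collapse double opp
Cancel:  m cancels
Combine occurrences:  t(p) ⊞ t(m) ⊞ s(q, p, k) ⊞ s(k, q, m)
Order the arguments:  s(k, q, m) ⊞ s(q, p, k) ⊞ t(m) ⊞ t(p)

Answer: s(k, q, m) ⊞ s(q, p, k) ⊞ t(m) ⊞ t(p)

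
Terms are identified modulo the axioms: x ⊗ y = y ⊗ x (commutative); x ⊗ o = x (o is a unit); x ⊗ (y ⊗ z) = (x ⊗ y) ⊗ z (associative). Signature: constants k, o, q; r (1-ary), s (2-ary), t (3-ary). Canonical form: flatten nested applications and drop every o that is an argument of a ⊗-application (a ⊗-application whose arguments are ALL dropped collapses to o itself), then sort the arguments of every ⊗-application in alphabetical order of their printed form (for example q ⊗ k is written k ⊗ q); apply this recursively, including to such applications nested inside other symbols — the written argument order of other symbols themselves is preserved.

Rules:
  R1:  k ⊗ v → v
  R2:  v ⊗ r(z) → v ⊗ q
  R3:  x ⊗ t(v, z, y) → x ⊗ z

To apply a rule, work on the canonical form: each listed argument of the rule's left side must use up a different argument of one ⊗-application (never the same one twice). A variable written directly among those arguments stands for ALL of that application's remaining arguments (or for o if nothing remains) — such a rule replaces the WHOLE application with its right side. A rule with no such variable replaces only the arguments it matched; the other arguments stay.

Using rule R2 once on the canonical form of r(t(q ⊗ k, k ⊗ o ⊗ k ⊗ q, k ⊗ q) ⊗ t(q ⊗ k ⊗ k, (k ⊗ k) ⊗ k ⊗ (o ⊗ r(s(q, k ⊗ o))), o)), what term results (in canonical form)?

Canonical form:  r(t(k ⊗ k ⊗ q, k ⊗ k ⊗ k ⊗ r(s(q, k)), o) ⊗ t(k ⊗ q, k ⊗ k ⊗ q, k ⊗ q))
Apply R2:  consuming r(s(q, k));  v := k ⊗ k ⊗ k, z := s(q, k)
The variable takes the whole remainder — replace the entire application.
Result:  r(t(k ⊗ k ⊗ q, k ⊗ k ⊗ k ⊗ q, o) ⊗ t(k ⊗ q, k ⊗ k ⊗ q, k ⊗ q))

Answer: r(t(k ⊗ k ⊗ q, k ⊗ k ⊗ k ⊗ q, o) ⊗ t(k ⊗ q, k ⊗ k ⊗ q, k ⊗ q))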